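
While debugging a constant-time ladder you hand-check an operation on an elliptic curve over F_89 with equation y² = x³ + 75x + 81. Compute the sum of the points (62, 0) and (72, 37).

(39, 5)

(62, 0) + (72, 37). λ = (37 - 0)/(72 - 62) ≡ 37/10 mod 89. 10⁻¹ ≡ 9 (mod 89) since 10·9 = 90 ≡ 1, so λ ≡ 66.
  x = λ² - 62 - 72 = 4356 - 134 ≡ 39; y = λ·(62 - 39) - 0 ≡ 5. → (39, 5)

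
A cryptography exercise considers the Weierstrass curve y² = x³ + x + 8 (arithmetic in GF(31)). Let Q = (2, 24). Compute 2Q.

(16, 20)

tangent at (2, 24): λ = (3·2² + 1)/(2·24) ≡ 13/17. 17⁻¹ ≡ 11 (mod 31), so λ ≡ 13·11 ≡ 19.
  x = λ² - 2 - 2 = 361 - 4 ≡ 16; y = λ·(2 - 16) - 24 ≡ 20. → (16, 20)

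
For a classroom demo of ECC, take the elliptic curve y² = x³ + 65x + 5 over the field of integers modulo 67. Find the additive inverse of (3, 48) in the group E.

(3, 19)

-(3, 48) = (3, -48 mod 67) = (3, 19).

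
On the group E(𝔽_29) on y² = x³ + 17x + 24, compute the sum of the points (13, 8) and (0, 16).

(13, 8) + (0, 16). λ = (16 - 8)/(0 - 13) ≡ 8/16 mod 29. 16⁻¹ ≡ 20 (mod 29), so λ ≡ 15.
  x = λ² - 13 - 0 = 225 - 13 ≡ 9; y = λ·(13 - 9) - 8 ≡ 23. → (9, 23)

(9, 23)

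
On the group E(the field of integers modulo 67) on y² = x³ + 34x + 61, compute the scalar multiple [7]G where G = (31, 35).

Double-and-add on 7 = (111)₂. Start with G = (31, 35) for the leading 1-bit.
double: tangent at (31, 35): λ = (3·31² + 34)/(2·35) ≡ 36/3. 3⁻¹ ≡ 45 (mod 67), so λ ≡ 36·45 ≡ 12.
  x = λ² - 31 - 31 = 144 - 62 ≡ 15; y = λ·(31 - 15) - 35 ≡ 23. → (15, 23)
add G: (15, 23) + (31, 35). λ = (35 - 23)/(31 - 15) ≡ 12/16 mod 67. 16⁻¹ ≡ 21 (mod 67) since 16·21 = 336 ≡ 1, so λ ≡ 51.
  x = λ² - 15 - 31 = 2601 - 46 ≡ 9; y = λ·(15 - 9) - 23 ≡ 15. → (9, 15)
double: tangent at (9, 15): λ = (3·9² + 34)/(2·15) ≡ 9/30. 30⁻¹ ≡ 38 (mod 67), so λ ≡ 9·38 ≡ 7.
  x = λ² - 9 - 9 = 49 - 18 ≡ 31; y = λ·(9 - 31) - 15 ≡ 32. → (31, 32)
add G: (31, 32) + (31, 35): same x and y₁ ≡ -y₂, so the sum is O.

O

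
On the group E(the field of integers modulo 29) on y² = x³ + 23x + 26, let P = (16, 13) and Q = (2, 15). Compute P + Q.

(27, 1)

(16, 13) + (2, 15). λ = (15 - 13)/(2 - 16) ≡ 2/15 mod 29. 15⁻¹ ≡ 2 (mod 29) since 15·2 = 30 ≡ 1, so λ ≡ 4.
  x = λ² - 16 - 2 = 16 - 18 ≡ 27; y = λ·(16 - 27) - 13 ≡ 1. → (27, 1)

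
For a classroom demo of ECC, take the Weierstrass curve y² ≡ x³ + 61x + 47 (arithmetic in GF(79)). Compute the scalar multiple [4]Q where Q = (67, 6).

Double-and-add on 4 = (100)₂. Start with Q = (67, 6) for the leading 1-bit.
double: tangent at (67, 6): λ = (3·67² + 61)/(2·6) ≡ 19/12. 12⁻¹ ≡ 33 (mod 79) since 12·33 = 396 ≡ 1, so λ ≡ 19·33 ≡ 74.
  x = λ² - 67 - 67 = 5476 - 134 ≡ 49; y = λ·(67 - 49) - 6 ≡ 62. → (49, 62)
double: tangent at (49, 62): λ = (3·49² + 61)/(2·62) ≡ 75/45. 45⁻¹ ≡ 72 (mod 79) since 45·72 = 3240 ≡ 1, so λ ≡ 75·72 ≡ 28.
  x = λ² - 49 - 49 = 784 - 98 ≡ 54; y = λ·(49 - 54) - 62 ≡ 35. → (54, 35)

(54, 35)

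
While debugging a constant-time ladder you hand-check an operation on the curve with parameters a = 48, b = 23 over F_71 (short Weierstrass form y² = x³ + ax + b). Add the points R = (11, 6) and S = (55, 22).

(11, 6) + (55, 22). λ = (22 - 6)/(55 - 11) ≡ 16/44 mod 71. 44⁻¹ ≡ 21 (mod 71), so λ ≡ 52.
  x = λ² - 11 - 55 = 2704 - 66 ≡ 11; y = λ·(11 - 11) - 6 ≡ 65. → (11, 65)

(11, 65)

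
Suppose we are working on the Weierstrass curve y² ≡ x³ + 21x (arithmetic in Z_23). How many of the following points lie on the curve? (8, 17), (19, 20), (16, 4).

2

(8, 17): 17² ≡ 13, rhs ≡ 13 → on.
(19, 20): 20² ≡ 9, rhs ≡ 13 → off.
(16, 4): 4² ≡ 16, rhs ≡ 16 → on.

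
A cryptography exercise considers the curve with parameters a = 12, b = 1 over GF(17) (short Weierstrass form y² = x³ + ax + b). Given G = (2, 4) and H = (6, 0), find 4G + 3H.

First 4G:
Double-and-add on 4 = (100)₂. Start with G = (2, 4) for the leading 1-bit.
double: tangent at (2, 4): λ = (3·2² + 12)/(2·4) ≡ 7/8. 8⁻¹ ≡ 15 (mod 17) since 8·15 = 120 ≡ 1, so λ ≡ 7·15 ≡ 3.
  x = λ² - 2 - 2 = 9 - 4 ≡ 5; y = λ·(2 - 5) - 4 ≡ 4. → (5, 4)
double: tangent at (5, 4): λ = (3·5² + 12)/(2·4) ≡ 2/8. 8⁻¹ ≡ 15 (mod 17), so λ ≡ 2·15 ≡ 13.
  x = λ² - 5 - 5 = 169 - 10 ≡ 6; y = λ·(5 - 6) - 4 ≡ 0. → (6, 0)
4G = (6, 0).
Next 3H:
Repeated addition: build up to 3H.
2H: (6, 0) + (6, 0): same x and y₁ ≡ -y₂, so the sum is 𝒪.
3H: 𝒪 + (6, 0) = (6, 0) (identity).
3H = (6, 0).
Finally 4G + 3H:
(6, 0) + (6, 0): same x and y₁ ≡ -y₂, so the sum is 𝒪.

O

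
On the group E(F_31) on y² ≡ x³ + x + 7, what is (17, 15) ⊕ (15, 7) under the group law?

(17, 15) + (15, 7). λ = (7 - 15)/(15 - 17) ≡ 23/29 mod 31. 29⁻¹ ≡ 15 (mod 31), so λ ≡ 4.
  x = λ² - 17 - 15 = 16 - 32 ≡ 15; y = λ·(17 - 15) - 15 ≡ 24. → (15, 24)

(15, 24)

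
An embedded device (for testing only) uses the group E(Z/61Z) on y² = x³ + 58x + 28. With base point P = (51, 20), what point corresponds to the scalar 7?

Repeated addition: build up to 7P.
2P: tangent at (51, 20): λ = (3·51² + 58)/(2·20) ≡ 53/40. 40⁻¹ ≡ 29 (mod 61) since 40·29 = 1160 ≡ 1, so λ ≡ 53·29 ≡ 12.
  x = λ² - 51 - 51 = 144 - 102 ≡ 42; y = λ·(51 - 42) - 20 ≡ 27. → (42, 27)
3P: (42, 27) + (51, 20). λ = (20 - 27)/(51 - 42) ≡ 54/9 mod 61. 9⁻¹ ≡ 34 (mod 61) since 9·34 = 306 ≡ 1, so λ ≡ 6.
  x = λ² - 42 - 51 = 36 - 93 ≡ 4; y = λ·(42 - 4) - 27 ≡ 18. → (4, 18)
4P: (4, 18) + (51, 20). λ = (20 - 18)/(51 - 4) ≡ 2/47 mod 61. 47⁻¹ ≡ 13 (mod 61), so λ ≡ 26.
  x = λ² - 4 - 51 = 676 - 55 ≡ 11; y = λ·(4 - 11) - 18 ≡ 44. → (11, 44)
5P: (11, 44) + (51, 20). λ = (20 - 44)/(51 - 11) ≡ 37/40 mod 61. 40⁻¹ ≡ 29 (mod 61), so λ ≡ 36.
  x = λ² - 11 - 51 = 1296 - 62 ≡ 14; y = λ·(11 - 14) - 44 ≡ 31. → (14, 31)
6P: (14, 31) + (51, 20). λ = (20 - 31)/(51 - 14) ≡ 50/37 mod 61. 37⁻¹ ≡ 33 (mod 61) since 37·33 = 1221 ≡ 1, so λ ≡ 3.
  x = λ² - 14 - 51 = 9 - 65 ≡ 5; y = λ·(14 - 5) - 31 ≡ 57. → (5, 57)
7P: (5, 57) + (51, 20). λ = (20 - 57)/(51 - 5) ≡ 24/46 mod 61. 46⁻¹ ≡ 4 (mod 61) since 46·4 = 184 ≡ 1, so λ ≡ 35.
  x = λ² - 5 - 51 = 1225 - 56 ≡ 10; y = λ·(5 - 10) - 57 ≡ 12. → (10, 12)

(10, 12)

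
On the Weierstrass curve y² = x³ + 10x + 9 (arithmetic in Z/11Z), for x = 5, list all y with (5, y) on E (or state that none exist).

x³ + 10x + 9 = 184 ≡ 8 (mod 11).
8 is a non-residue mod 11; no y exists.

none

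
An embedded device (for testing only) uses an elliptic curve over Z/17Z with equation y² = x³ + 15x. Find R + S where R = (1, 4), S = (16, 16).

(1, 4) + (16, 16). λ = (16 - 4)/(16 - 1) ≡ 12/15 mod 17. 15⁻¹ ≡ 8 (mod 17) since 15·8 = 120 ≡ 1, so λ ≡ 11.
  x = λ² - 1 - 16 = 121 - 17 ≡ 2; y = λ·(1 - 2) - 4 ≡ 2. → (2, 2)

(2, 2)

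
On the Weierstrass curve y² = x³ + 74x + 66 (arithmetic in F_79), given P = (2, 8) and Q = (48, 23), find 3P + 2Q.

(33, 29)

First 3P:
Repeated addition: build up to 3P.
2P: tangent at (2, 8): λ = (3·2² + 74)/(2·8) ≡ 7/16. 16⁻¹ ≡ 5 (mod 79) since 16·5 = 80 ≡ 1, so λ ≡ 7·5 ≡ 35.
  x = λ² - 2 - 2 = 1225 - 4 ≡ 36; y = λ·(2 - 36) - 8 ≡ 66. → (36, 66)
3P: (36, 66) + (2, 8). λ = (8 - 66)/(2 - 36) ≡ 21/45 mod 79. 45⁻¹ ≡ 72 (mod 79) since 45·72 = 3240 ≡ 1, so λ ≡ 11.
  x = λ² - 36 - 2 = 121 - 38 ≡ 4; y = λ·(36 - 4) - 66 ≡ 49. → (4, 49)
3P = (4, 49).
Next 2Q:
Repeated addition: build up to 2Q.
2Q: tangent at (48, 23): λ = (3·48² + 74)/(2·23) ≡ 34/46. 46⁻¹ ≡ 67 (mod 79), so λ ≡ 34·67 ≡ 66.
  x = λ² - 48 - 48 = 4356 - 96 ≡ 73; y = λ·(48 - 73) - 23 ≡ 65. → (73, 65)
2Q = (73, 65).
Finally 3P + 2Q:
(4, 49) + (73, 65). λ = (65 - 49)/(73 - 4) ≡ 16/69 mod 79. 69⁻¹ ≡ 71 (mod 79), so λ ≡ 30.
  x = λ² - 4 - 73 = 900 - 77 ≡ 33; y = λ·(4 - 33) - 49 ≡ 29. → (33, 29)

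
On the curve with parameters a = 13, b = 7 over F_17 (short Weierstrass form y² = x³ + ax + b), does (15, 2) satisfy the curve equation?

no

y² = 2² ≡ 4; x³ + 13x + 7 = 3577 ≡ 7 (mod 17). 4 ≠ 7.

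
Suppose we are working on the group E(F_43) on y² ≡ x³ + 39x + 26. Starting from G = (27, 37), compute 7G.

Double-and-add on 7 = (111)₂. Start with G = (27, 37) for the leading 1-bit.
double: tangent at (27, 37): λ = (3·27² + 39)/(2·37) ≡ 33/31. 31⁻¹ ≡ 25 (mod 43) since 31·25 = 775 ≡ 1, so λ ≡ 33·25 ≡ 8.
  x = λ² - 27 - 27 = 64 - 54 ≡ 10; y = λ·(27 - 10) - 37 ≡ 13. → (10, 13)
add G: (10, 13) + (27, 37). λ = (37 - 13)/(27 - 10) ≡ 24/17 mod 43. 17⁻¹ ≡ 38 (mod 43) since 17·38 = 646 ≡ 1, so λ ≡ 9.
  x = λ² - 10 - 27 = 81 - 37 ≡ 1; y = λ·(10 - 1) - 13 ≡ 25. → (1, 25)
double: tangent at (1, 25): λ = (3·1² + 39)/(2·25) ≡ 42/7. 7⁻¹ ≡ 37 (mod 43), so λ ≡ 42·37 ≡ 6.
  x = λ² - 1 - 1 = 36 - 2 ≡ 34; y = λ·(1 - 34) - 25 ≡ 35. → (34, 35)
add G: (34, 35) + (27, 37). λ = (37 - 35)/(27 - 34) ≡ 2/36 mod 43. 36⁻¹ ≡ 6 (mod 43), so λ ≡ 12.
  x = λ² - 34 - 27 = 144 - 61 ≡ 40; y = λ·(34 - 40) - 35 ≡ 22. → (40, 22)

(40, 22)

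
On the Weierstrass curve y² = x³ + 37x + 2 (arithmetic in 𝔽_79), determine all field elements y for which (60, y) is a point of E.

x³ + 37x + 2 = 218222 ≡ 24 (mod 79).
24 is a non-residue mod 79; no y exists.

none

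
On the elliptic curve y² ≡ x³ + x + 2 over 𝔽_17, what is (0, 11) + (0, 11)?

tangent at (0, 11): λ = (3·0² + 1)/(2·11) ≡ 1/5. 5⁻¹ ≡ 7 (mod 17), so λ ≡ 1·7 ≡ 7.
  x = λ² - 0 - 0 = 49 - 0 ≡ 15; y = λ·(0 - 15) - 11 ≡ 3. → (15, 3)

(15, 3)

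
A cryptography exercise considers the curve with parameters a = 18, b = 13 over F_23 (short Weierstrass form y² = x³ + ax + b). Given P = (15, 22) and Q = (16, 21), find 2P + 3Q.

(16, 2)

First 2P:
Repeated addition: build up to 2P.
2P: tangent at (15, 22): λ = (3·15² + 18)/(2·22) ≡ 3/21. 21⁻¹ ≡ 11 (mod 23) since 21·11 = 231 ≡ 1, so λ ≡ 3·11 ≡ 10.
  x = λ² - 15 - 15 = 100 - 30 ≡ 1; y = λ·(15 - 1) - 22 ≡ 3. → (1, 3)
2P = (1, 3).
Next 3Q:
Repeated addition: build up to 3Q.
2Q: tangent at (16, 21): λ = (3·16² + 18)/(2·21) ≡ 4/19. 19⁻¹ ≡ 17 (mod 23), so λ ≡ 4·17 ≡ 22.
  x = λ² - 16 - 16 = 484 - 32 ≡ 15; y = λ·(16 - 15) - 21 ≡ 1. → (15, 1)
3Q: (15, 1) + (16, 21). λ = (21 - 1)/(16 - 15) ≡ 20/1 mod 23. 1⁻¹ ≡ 1 (mod 23), so λ ≡ 20.
  x = λ² - 15 - 16 = 400 - 31 ≡ 1; y = λ·(15 - 1) - 1 ≡ 3. → (1, 3)
3Q = (1, 3).
Finally 2P + 3Q:
tangent at (1, 3): λ = (3·1² + 18)/(2·3) ≡ 21/6. 6⁻¹ ≡ 4 (mod 23) since 6·4 = 24 ≡ 1, so λ ≡ 21·4 ≡ 15.
  x = λ² - 1 - 1 = 225 - 2 ≡ 16; y = λ·(1 - 16) - 3 ≡ 2. → (16, 2)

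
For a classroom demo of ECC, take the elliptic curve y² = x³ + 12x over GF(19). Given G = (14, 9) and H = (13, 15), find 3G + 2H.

First 3G:
Repeated addition: build up to 3G.
2G: tangent at (14, 9): λ = (3·14² + 12)/(2·9) ≡ 11/18. 18⁻¹ ≡ 18 (mod 19), so λ ≡ 11·18 ≡ 8.
  x = λ² - 14 - 14 = 64 - 28 ≡ 17; y = λ·(14 - 17) - 9 ≡ 5. → (17, 5)
3G: (17, 5) + (14, 9). λ = (9 - 5)/(14 - 17) ≡ 4/16 mod 19. 16⁻¹ ≡ 6 (mod 19) since 16·6 = 96 ≡ 1, so λ ≡ 5.
  x = λ² - 17 - 14 = 25 - 31 ≡ 13; y = λ·(17 - 13) - 5 ≡ 15. → (13, 15)
3G = (13, 15).
Next 2H:
Repeated addition: build up to 2H.
2H: tangent at (13, 15): λ = (3·13² + 12)/(2·15) ≡ 6/11. 11⁻¹ ≡ 7 (mod 19), so λ ≡ 6·7 ≡ 4.
  x = λ² - 13 - 13 = 16 - 26 ≡ 9; y = λ·(13 - 9) - 15 ≡ 1. → (9, 1)
2H = (9, 1).
Finally 3G + 2H:
(13, 15) + (9, 1). λ = (1 - 15)/(9 - 13) ≡ 5/15 mod 19. 15⁻¹ ≡ 14 (mod 19), so λ ≡ 13.
  x = λ² - 13 - 9 = 169 - 22 ≡ 14; y = λ·(13 - 14) - 15 ≡ 10. → (14, 10)

(14, 10)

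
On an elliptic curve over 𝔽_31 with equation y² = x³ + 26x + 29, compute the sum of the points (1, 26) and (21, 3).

(1, 26) + (21, 3). λ = (3 - 26)/(21 - 1) ≡ 8/20 mod 31. 20⁻¹ ≡ 14 (mod 31), so λ ≡ 19.
  x = λ² - 1 - 21 = 361 - 22 ≡ 29; y = λ·(1 - 29) - 26 ≡ 0. → (29, 0)

(29, 0)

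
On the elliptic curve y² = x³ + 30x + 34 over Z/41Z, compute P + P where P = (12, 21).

(15, 28)

tangent at (12, 21): λ = (3·12² + 30)/(2·21) ≡ 11/1. 1⁻¹ ≡ 1 (mod 41), so λ ≡ 11·1 ≡ 11.
  x = λ² - 12 - 12 = 121 - 24 ≡ 15; y = λ·(12 - 15) - 21 ≡ 28. → (15, 28)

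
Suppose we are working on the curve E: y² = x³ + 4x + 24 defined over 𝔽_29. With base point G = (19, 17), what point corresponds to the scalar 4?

(5, 13)

Double-and-add on 4 = (100)₂. Start with G = (19, 17) for the leading 1-bit.
double: tangent at (19, 17): λ = (3·19² + 4)/(2·17) ≡ 14/5. 5⁻¹ ≡ 6 (mod 29) since 5·6 = 30 ≡ 1, so λ ≡ 14·6 ≡ 26.
  x = λ² - 19 - 19 = 676 - 38 ≡ 0; y = λ·(19 - 0) - 17 ≡ 13. → (0, 13)
double: tangent at (0, 13): λ = (3·0² + 4)/(2·13) ≡ 4/26. 26⁻¹ ≡ 19 (mod 29), so λ ≡ 4·19 ≡ 18.
  x = λ² - 0 - 0 = 324 - 0 ≡ 5; y = λ·(0 - 5) - 13 ≡ 13. → (5, 13)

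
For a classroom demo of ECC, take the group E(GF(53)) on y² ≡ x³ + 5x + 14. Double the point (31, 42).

tangent at (31, 42): λ = (3·31² + 5)/(2·42) ≡ 26/31. 31⁻¹ ≡ 12 (mod 53), so λ ≡ 26·12 ≡ 47.
  x = λ² - 31 - 31 = 2209 - 62 ≡ 27; y = λ·(31 - 27) - 42 ≡ 40. → (27, 40)

(27, 40)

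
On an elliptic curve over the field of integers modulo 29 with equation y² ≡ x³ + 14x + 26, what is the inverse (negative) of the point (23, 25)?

-(23, 25) = (23, -25 mod 29) = (23, 4).

(23, 4)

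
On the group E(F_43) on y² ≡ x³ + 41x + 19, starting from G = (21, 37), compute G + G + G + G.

Double-and-add on 4 = (100)₂. Start with G = (21, 37) for the leading 1-bit.
double: tangent at (21, 37): λ = (3·21² + 41)/(2·37) ≡ 31/31. 31⁻¹ ≡ 25 (mod 43), so λ ≡ 31·25 ≡ 1.
  x = λ² - 21 - 21 = 1 - 42 ≡ 2; y = λ·(21 - 2) - 37 ≡ 25. → (2, 25)
double: tangent at (2, 25): λ = (3·2² + 41)/(2·25) ≡ 10/7. 7⁻¹ ≡ 37 (mod 43), so λ ≡ 10·37 ≡ 26.
  x = λ² - 2 - 2 = 676 - 4 ≡ 27; y = λ·(2 - 27) - 25 ≡ 13. → (27, 13)

(27, 13)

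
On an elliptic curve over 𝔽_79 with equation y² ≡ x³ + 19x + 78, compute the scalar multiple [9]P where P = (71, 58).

(50, 24)

Repeated addition: build up to 9P.
2P: tangent at (71, 58): λ = (3·71² + 19)/(2·58) ≡ 53/37. 37⁻¹ ≡ 47 (mod 79) since 37·47 = 1739 ≡ 1, so λ ≡ 53·47 ≡ 42.
  x = λ² - 71 - 71 = 1764 - 142 ≡ 42; y = λ·(71 - 42) - 58 ≡ 54. → (42, 54)
3P: (42, 54) + (71, 58). λ = (58 - 54)/(71 - 42) ≡ 4/29 mod 79. 29⁻¹ ≡ 30 (mod 79), so λ ≡ 41.
  x = λ² - 42 - 71 = 1681 - 113 ≡ 67; y = λ·(42 - 67) - 54 ≡ 27. → (67, 27)
4P: (67, 27) + (71, 58). λ = (58 - 27)/(71 - 67) ≡ 31/4 mod 79. 4⁻¹ ≡ 20 (mod 79), so λ ≡ 67.
  x = λ² - 67 - 71 = 4489 - 138 ≡ 6; y = λ·(67 - 6) - 27 ≡ 31. → (6, 31)
5P: (6, 31) + (71, 58). λ = (58 - 31)/(71 - 6) ≡ 27/65 mod 79. 65⁻¹ ≡ 62 (mod 79), so λ ≡ 15.
  x = λ² - 6 - 71 = 225 - 77 ≡ 69; y = λ·(6 - 69) - 31 ≡ 51. → (69, 51)
6P: (69, 51) + (71, 58). λ = (58 - 51)/(71 - 69) ≡ 7/2 mod 79. 2⁻¹ ≡ 40 (mod 79), so λ ≡ 43.
  x = λ² - 69 - 71 = 1849 - 140 ≡ 50; y = λ·(69 - 50) - 51 ≡ 55. → (50, 55)
7P: (50, 55) + (71, 58). λ = (58 - 55)/(71 - 50) ≡ 3/21 mod 79. 21⁻¹ ≡ 64 (mod 79), so λ ≡ 34.
  x = λ² - 50 - 71 = 1156 - 121 ≡ 8; y = λ·(50 - 8) - 55 ≡ 30. → (8, 30)
8P: (8, 30) + (71, 58). λ = (58 - 30)/(71 - 8) ≡ 28/63 mod 79. 63⁻¹ ≡ 74 (mod 79) since 63·74 = 4662 ≡ 1, so λ ≡ 18.
  x = λ² - 8 - 71 = 324 - 79 ≡ 8; y = λ·(8 - 8) - 30 ≡ 49. → (8, 49)
9P: (8, 49) + (71, 58). λ = (58 - 49)/(71 - 8) ≡ 9/63 mod 79. 63⁻¹ ≡ 74 (mod 79), so λ ≡ 34.
  x = λ² - 8 - 71 = 1156 - 79 ≡ 50; y = λ·(8 - 50) - 49 ≡ 24. → (50, 24)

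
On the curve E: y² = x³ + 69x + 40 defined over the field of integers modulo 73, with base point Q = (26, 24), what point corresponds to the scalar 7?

(17, 33)

Repeated addition: build up to 7Q.
2Q: tangent at (26, 24): λ = (3·26² + 69)/(2·24) ≡ 53/48. 48⁻¹ ≡ 35 (mod 73), so λ ≡ 53·35 ≡ 30.
  x = λ² - 26 - 26 = 900 - 52 ≡ 45; y = λ·(26 - 45) - 24 ≡ 63. → (45, 63)
3Q: (45, 63) + (26, 24). λ = (24 - 63)/(26 - 45) ≡ 34/54 mod 73. 54⁻¹ ≡ 23 (mod 73), so λ ≡ 52.
  x = λ² - 45 - 26 = 2704 - 71 ≡ 5; y = λ·(45 - 5) - 63 ≡ 46. → (5, 46)
4Q: (5, 46) + (26, 24). λ = (24 - 46)/(26 - 5) ≡ 51/21 mod 73. 21⁻¹ ≡ 7 (mod 73) since 21·7 = 147 ≡ 1, so λ ≡ 65.
  x = λ² - 5 - 26 = 4225 - 31 ≡ 33; y = λ·(5 - 33) - 46 ≡ 32. → (33, 32)
5Q: (33, 32) + (26, 24). λ = (24 - 32)/(26 - 33) ≡ 65/66 mod 73. 66⁻¹ ≡ 52 (mod 73), so λ ≡ 22.
  x = λ² - 33 - 26 = 484 - 59 ≡ 60; y = λ·(33 - 60) - 32 ≡ 31. → (60, 31)
6Q: (60, 31) + (26, 24). λ = (24 - 31)/(26 - 60) ≡ 66/39 mod 73. 39⁻¹ ≡ 15 (mod 73), so λ ≡ 41.
  x = λ² - 60 - 26 = 1681 - 86 ≡ 62; y = λ·(60 - 62) - 31 ≡ 33. → (62, 33)
7Q: (62, 33) + (26, 24). λ = (24 - 33)/(26 - 62) ≡ 64/37 mod 73. 37⁻¹ ≡ 2 (mod 73), so λ ≡ 55.
  x = λ² - 62 - 26 = 3025 - 88 ≡ 17; y = λ·(62 - 17) - 33 ≡ 33. → (17, 33)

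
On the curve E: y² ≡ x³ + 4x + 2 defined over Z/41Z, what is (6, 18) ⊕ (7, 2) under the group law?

(38, 2)

(6, 18) + (7, 2). λ = (2 - 18)/(7 - 6) ≡ 25/1 mod 41. 1⁻¹ ≡ 1 (mod 41), so λ ≡ 25.
  x = λ² - 6 - 7 = 625 - 13 ≡ 38; y = λ·(6 - 38) - 18 ≡ 2. → (38, 2)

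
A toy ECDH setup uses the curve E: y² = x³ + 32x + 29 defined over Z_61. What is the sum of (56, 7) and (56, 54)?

O

The two points share x = 56 and their y-coordinates satisfy 7 + 54 ≡ 0 (mod 61), so they are inverses. Their sum is the point at infinity.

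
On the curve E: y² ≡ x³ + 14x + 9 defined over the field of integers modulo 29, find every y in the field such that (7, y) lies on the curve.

none

x³ + 14x + 9 = 450 ≡ 15 (mod 29).
15 is a non-residue mod 29; no y exists.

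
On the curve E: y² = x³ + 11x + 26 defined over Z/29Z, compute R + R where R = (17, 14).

tangent at (17, 14): λ = (3·17² + 11)/(2·14) ≡ 8/28. 28⁻¹ ≡ 28 (mod 29), so λ ≡ 8·28 ≡ 21.
  x = λ² - 17 - 17 = 441 - 34 ≡ 1; y = λ·(17 - 1) - 14 ≡ 3. → (1, 3)

(1, 3)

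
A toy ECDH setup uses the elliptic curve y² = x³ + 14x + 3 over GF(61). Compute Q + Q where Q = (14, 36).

(30, 20)

tangent at (14, 36): λ = (3·14² + 14)/(2·36) ≡ 53/11. 11⁻¹ ≡ 50 (mod 61), so λ ≡ 53·50 ≡ 27.
  x = λ² - 14 - 14 = 729 - 28 ≡ 30; y = λ·(14 - 30) - 36 ≡ 20. → (30, 20)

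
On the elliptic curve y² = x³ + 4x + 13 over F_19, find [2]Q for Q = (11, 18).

tangent at (11, 18): λ = (3·11² + 4)/(2·18) ≡ 6/17. 17⁻¹ ≡ 9 (mod 19) since 17·9 = 153 ≡ 1, so λ ≡ 6·9 ≡ 16.
  x = λ² - 11 - 11 = 256 - 22 ≡ 6; y = λ·(11 - 6) - 18 ≡ 5. → (6, 5)

(6, 5)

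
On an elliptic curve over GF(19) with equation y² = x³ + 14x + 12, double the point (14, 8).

tangent at (14, 8): λ = (3·14² + 14)/(2·8) ≡ 13/16. 16⁻¹ ≡ 6 (mod 19) since 16·6 = 96 ≡ 1, so λ ≡ 13·6 ≡ 2.
  x = λ² - 14 - 14 = 4 - 28 ≡ 14; y = λ·(14 - 14) - 8 ≡ 11. → (14, 11)

(14, 11)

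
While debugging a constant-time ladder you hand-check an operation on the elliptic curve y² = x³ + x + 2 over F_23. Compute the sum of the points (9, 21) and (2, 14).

(13, 21)

(9, 21) + (2, 14). λ = (14 - 21)/(2 - 9) ≡ 16/16 mod 23. 16⁻¹ ≡ 13 (mod 23), so λ ≡ 1.
  x = λ² - 9 - 2 = 1 - 11 ≡ 13; y = λ·(9 - 13) - 21 ≡ 21. → (13, 21)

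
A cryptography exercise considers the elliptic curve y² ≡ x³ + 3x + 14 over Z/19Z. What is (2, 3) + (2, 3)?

tangent at (2, 3): λ = (3·2² + 3)/(2·3) ≡ 15/6. 6⁻¹ ≡ 16 (mod 19), so λ ≡ 15·16 ≡ 12.
  x = λ² - 2 - 2 = 144 - 4 ≡ 7; y = λ·(2 - 7) - 3 ≡ 13. → (7, 13)

(7, 13)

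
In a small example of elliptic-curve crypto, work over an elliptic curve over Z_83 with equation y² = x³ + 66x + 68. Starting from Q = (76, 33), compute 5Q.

Double-and-add on 5 = (101)₂. Start with Q = (76, 33) for the leading 1-bit.
double: tangent at (76, 33): λ = (3·76² + 66)/(2·33) ≡ 47/66. 66⁻¹ ≡ 39 (mod 83), so λ ≡ 47·39 ≡ 7.
  x = λ² - 76 - 76 = 49 - 152 ≡ 63; y = λ·(76 - 63) - 33 ≡ 58. → (63, 58)
double: tangent at (63, 58): λ = (3·63² + 66)/(2·58) ≡ 21/33. 33⁻¹ ≡ 78 (mod 83), so λ ≡ 21·78 ≡ 61.
  x = λ² - 63 - 63 = 3721 - 126 ≡ 26; y = λ·(63 - 26) - 58 ≡ 41. → (26, 41)
add Q: (26, 41) + (76, 33). λ = (33 - 41)/(76 - 26) ≡ 75/50 mod 83. 50⁻¹ ≡ 5 (mod 83) since 50·5 = 250 ≡ 1, so λ ≡ 43.
  x = λ² - 26 - 76 = 1849 - 102 ≡ 4; y = λ·(26 - 4) - 41 ≡ 75. → (4, 75)

(4, 75)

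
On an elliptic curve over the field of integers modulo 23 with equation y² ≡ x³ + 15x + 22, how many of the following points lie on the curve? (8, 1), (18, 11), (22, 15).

(8, 1): 1² ≡ 1, rhs ≡ 10 → off.
(18, 11): 11² ≡ 6, rhs ≡ 6 → on.
(22, 15): 15² ≡ 18, rhs ≡ 6 → off.

1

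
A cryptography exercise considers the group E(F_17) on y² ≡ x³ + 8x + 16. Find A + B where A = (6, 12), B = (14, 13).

(1, 12)

(6, 12) + (14, 13). λ = (13 - 12)/(14 - 6) ≡ 1/8 mod 17. 8⁻¹ ≡ 15 (mod 17) since 8·15 = 120 ≡ 1, so λ ≡ 15.
  x = λ² - 6 - 14 = 225 - 20 ≡ 1; y = λ·(6 - 1) - 12 ≡ 12. → (1, 12)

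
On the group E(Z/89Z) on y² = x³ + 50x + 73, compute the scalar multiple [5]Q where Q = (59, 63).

(45, 49)

Double-and-add on 5 = (101)₂. Start with Q = (59, 63) for the leading 1-bit.
double: tangent at (59, 63): λ = (3·59² + 50)/(2·63) ≡ 80/37. 37⁻¹ ≡ 77 (mod 89), so λ ≡ 80·77 ≡ 19.
  x = λ² - 59 - 59 = 361 - 118 ≡ 65; y = λ·(59 - 65) - 63 ≡ 1. → (65, 1)
double: tangent at (65, 1): λ = (3·65² + 50)/(2·1) ≡ 87/2. 2⁻¹ ≡ 45 (mod 89), so λ ≡ 87·45 ≡ 88.
  x = λ² - 65 - 65 = 7744 - 130 ≡ 49; y = λ·(65 - 49) - 1 ≡ 72. → (49, 72)
add Q: (49, 72) + (59, 63). λ = (63 - 72)/(59 - 49) ≡ 80/10 mod 89. 10⁻¹ ≡ 9 (mod 89), so λ ≡ 8.
  x = λ² - 49 - 59 = 64 - 108 ≡ 45; y = λ·(49 - 45) - 72 ≡ 49. → (45, 49)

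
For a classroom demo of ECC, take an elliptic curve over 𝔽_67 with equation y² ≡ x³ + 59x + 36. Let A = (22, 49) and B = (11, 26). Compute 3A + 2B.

First 3A:
Repeated addition: build up to 3A.
2A: tangent at (22, 49): λ = (3·22² + 59)/(2·49) ≡ 37/31. 31⁻¹ ≡ 13 (mod 67) since 31·13 = 403 ≡ 1, so λ ≡ 37·13 ≡ 12.
  x = λ² - 22 - 22 = 144 - 44 ≡ 33; y = λ·(22 - 33) - 49 ≡ 20. → (33, 20)
3A: (33, 20) + (22, 49). λ = (49 - 20)/(22 - 33) ≡ 29/56 mod 67. 56⁻¹ ≡ 6 (mod 67), so λ ≡ 40.
  x = λ² - 33 - 22 = 1600 - 55 ≡ 4; y = λ·(33 - 4) - 20 ≡ 1. → (4, 1)
3A = (4, 1).
Next 2B:
Repeated addition: build up to 2B.
2B: tangent at (11, 26): λ = (3·11² + 59)/(2·26) ≡ 20/52. 52⁻¹ ≡ 58 (mod 67), so λ ≡ 20·58 ≡ 21.
  x = λ² - 11 - 11 = 441 - 22 ≡ 17; y = λ·(11 - 17) - 26 ≡ 49. → (17, 49)
2B = (17, 49).
Finally 3A + 2B:
(4, 1) + (17, 49). λ = (49 - 1)/(17 - 4) ≡ 48/13 mod 67. 13⁻¹ ≡ 31 (mod 67), so λ ≡ 14.
  x = λ² - 4 - 17 = 196 - 21 ≡ 41; y = λ·(4 - 41) - 1 ≡ 17. → (41, 17)

(41, 17)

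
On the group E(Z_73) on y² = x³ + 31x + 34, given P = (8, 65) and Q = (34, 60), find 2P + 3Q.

First 2P:
Repeated addition: build up to 2P.
2P: tangent at (8, 65): λ = (3·8² + 31)/(2·65) ≡ 4/57. 57⁻¹ ≡ 41 (mod 73), so λ ≡ 4·41 ≡ 18.
  x = λ² - 8 - 8 = 324 - 16 ≡ 16; y = λ·(8 - 16) - 65 ≡ 10. → (16, 10)
2P = (16, 10).
Next 3Q:
Repeated addition: build up to 3Q.
2Q: tangent at (34, 60): λ = (3·34² + 31)/(2·60) ≡ 68/47. 47⁻¹ ≡ 14 (mod 73), so λ ≡ 68·14 ≡ 3.
  x = λ² - 34 - 34 = 9 - 68 ≡ 14; y = λ·(34 - 14) - 60 ≡ 0. → (14, 0)
3Q: (14, 0) + (34, 60). λ = (60 - 0)/(34 - 14) ≡ 60/20 mod 73. 20⁻¹ ≡ 11 (mod 73) since 20·11 = 220 ≡ 1, so λ ≡ 3.
  x = λ² - 14 - 34 = 9 - 48 ≡ 34; y = λ·(14 - 34) - 0 ≡ 13. → (34, 13)
3Q = (34, 13).
Finally 2P + 3Q:
(16, 10) + (34, 13). λ = (13 - 10)/(34 - 16) ≡ 3/18 mod 73. 18⁻¹ ≡ 69 (mod 73) since 18·69 = 1242 ≡ 1, so λ ≡ 61.
  x = λ² - 16 - 34 = 3721 - 50 ≡ 21; y = λ·(16 - 21) - 10 ≡ 50. → (21, 50)

(21, 50)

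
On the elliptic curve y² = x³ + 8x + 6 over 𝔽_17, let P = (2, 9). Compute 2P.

tangent at (2, 9): λ = (3·2² + 8)/(2·9) ≡ 3/1. 1⁻¹ ≡ 1 (mod 17), so λ ≡ 3·1 ≡ 3.
  x = λ² - 2 - 2 = 9 - 4 ≡ 5; y = λ·(2 - 5) - 9 ≡ 16. → (5, 16)

(5, 16)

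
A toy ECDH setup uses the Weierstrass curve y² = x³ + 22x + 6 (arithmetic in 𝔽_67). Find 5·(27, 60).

(38, 38)

Write P = (27, 60).
Repeated addition: build up to 5P.
2P: tangent at (27, 60): λ = (3·27² + 22)/(2·60) ≡ 65/53. 53⁻¹ ≡ 43 (mod 67), so λ ≡ 65·43 ≡ 48.
  x = λ² - 27 - 27 = 2304 - 54 ≡ 39; y = λ·(27 - 39) - 60 ≡ 34. → (39, 34)
3P: (39, 34) + (27, 60). λ = (60 - 34)/(27 - 39) ≡ 26/55 mod 67. 55⁻¹ ≡ 39 (mod 67), so λ ≡ 9.
  x = λ² - 39 - 27 = 81 - 66 ≡ 15; y = λ·(39 - 15) - 34 ≡ 48. → (15, 48)
4P: (15, 48) + (27, 60). λ = (60 - 48)/(27 - 15) ≡ 12/12 mod 67. 12⁻¹ ≡ 28 (mod 67) since 12·28 = 336 ≡ 1, so λ ≡ 1.
  x = λ² - 15 - 27 = 1 - 42 ≡ 26; y = λ·(15 - 26) - 48 ≡ 8. → (26, 8)
5P: (26, 8) + (27, 60). λ = (60 - 8)/(27 - 26) ≡ 52/1 mod 67. 1⁻¹ ≡ 1 (mod 67) since 1·1 = 1 ≡ 1, so λ ≡ 52.
  x = λ² - 26 - 27 = 2704 - 53 ≡ 38; y = λ·(26 - 38) - 8 ≡ 38. → (38, 38)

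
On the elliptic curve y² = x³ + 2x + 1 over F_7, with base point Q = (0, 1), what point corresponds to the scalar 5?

Repeated addition: build up to 5Q.
2Q: tangent at (0, 1): λ = (3·0² + 2)/(2·1) ≡ 2/2. 2⁻¹ ≡ 4 (mod 7), so λ ≡ 2·4 ≡ 1.
  x = λ² - 0 - 0 = 1 - 0 ≡ 1; y = λ·(0 - 1) - 1 ≡ 5. → (1, 5)
3Q: (1, 5) + (0, 1). λ = (1 - 5)/(0 - 1) ≡ 3/6 mod 7. 6⁻¹ ≡ 6 (mod 7), so λ ≡ 4.
  x = λ² - 1 - 0 = 16 - 1 ≡ 1; y = λ·(1 - 1) - 5 ≡ 2. → (1, 2)
4Q: (1, 2) + (0, 1). λ = (1 - 2)/(0 - 1) ≡ 6/6 mod 7. 6⁻¹ ≡ 6 (mod 7) since 6·6 = 36 ≡ 1, so λ ≡ 1.
  x = λ² - 1 - 0 = 1 - 1 ≡ 0; y = λ·(1 - 0) - 2 ≡ 6. → (0, 6)
5Q: (0, 6) + (0, 1): same x and y₁ ≡ -y₂, so the sum is 𝒪.

O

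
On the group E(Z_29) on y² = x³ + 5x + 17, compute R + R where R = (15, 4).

(3, 1)

tangent at (15, 4): λ = (3·15² + 5)/(2·4) ≡ 13/8. 8⁻¹ ≡ 11 (mod 29), so λ ≡ 13·11 ≡ 27.
  x = λ² - 15 - 15 = 729 - 30 ≡ 3; y = λ·(15 - 3) - 4 ≡ 1. → (3, 1)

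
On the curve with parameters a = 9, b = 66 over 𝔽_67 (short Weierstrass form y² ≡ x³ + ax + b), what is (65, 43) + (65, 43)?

(39, 21)

tangent at (65, 43): λ = (3·65² + 9)/(2·43) ≡ 21/19. 19⁻¹ ≡ 60 (mod 67), so λ ≡ 21·60 ≡ 54.
  x = λ² - 65 - 65 = 2916 - 130 ≡ 39; y = λ·(65 - 39) - 43 ≡ 21. → (39, 21)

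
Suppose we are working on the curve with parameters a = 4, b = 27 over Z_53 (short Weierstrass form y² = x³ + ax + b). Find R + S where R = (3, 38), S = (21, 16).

(39, 6)

(3, 38) + (21, 16). λ = (16 - 38)/(21 - 3) ≡ 31/18 mod 53. 18⁻¹ ≡ 3 (mod 53) since 18·3 = 54 ≡ 1, so λ ≡ 40.
  x = λ² - 3 - 21 = 1600 - 24 ≡ 39; y = λ·(3 - 39) - 38 ≡ 6. → (39, 6)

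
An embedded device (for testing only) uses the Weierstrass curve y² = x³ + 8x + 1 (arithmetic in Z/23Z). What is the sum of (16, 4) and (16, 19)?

The two points share x = 16 and their y-coordinates satisfy 4 + 19 ≡ 0 (mod 23), so they are inverses. Their sum is the point at infinity.

O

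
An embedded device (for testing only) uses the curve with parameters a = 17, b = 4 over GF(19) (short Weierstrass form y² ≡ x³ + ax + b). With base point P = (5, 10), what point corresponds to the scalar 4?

Repeated addition: build up to 4P.
2P: tangent at (5, 10): λ = (3·5² + 17)/(2·10) ≡ 16/1. 1⁻¹ ≡ 1 (mod 19), so λ ≡ 16·1 ≡ 16.
  x = λ² - 5 - 5 = 256 - 10 ≡ 18; y = λ·(5 - 18) - 10 ≡ 10. → (18, 10)
3P: (18, 10) + (5, 10). λ = (10 - 10)/(5 - 18) ≡ 0/6 mod 19. 6⁻¹ ≡ 16 (mod 19) since 6·16 = 96 ≡ 1, so λ ≡ 0.
  x = λ² - 18 - 5 = 0 - 23 ≡ 15; y = λ·(18 - 15) - 10 ≡ 9. → (15, 9)
4P: (15, 9) + (5, 10). λ = (10 - 9)/(5 - 15) ≡ 1/9 mod 19. 9⁻¹ ≡ 17 (mod 19), so λ ≡ 17.
  x = λ² - 15 - 5 = 289 - 20 ≡ 3; y = λ·(15 - 3) - 9 ≡ 5. → (3, 5)

(3, 5)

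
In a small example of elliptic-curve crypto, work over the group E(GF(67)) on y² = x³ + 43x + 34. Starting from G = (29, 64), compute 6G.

(26, 54)

Repeated addition: build up to 6G.
2G: tangent at (29, 64): λ = (3·29² + 43)/(2·64) ≡ 20/61. 61⁻¹ ≡ 11 (mod 67), so λ ≡ 20·11 ≡ 19.
  x = λ² - 29 - 29 = 361 - 58 ≡ 35; y = λ·(29 - 35) - 64 ≡ 23. → (35, 23)
3G: (35, 23) + (29, 64). λ = (64 - 23)/(29 - 35) ≡ 41/61 mod 67. 61⁻¹ ≡ 11 (mod 67) since 61·11 = 671 ≡ 1, so λ ≡ 49.
  x = λ² - 35 - 29 = 2401 - 64 ≡ 59; y = λ·(35 - 59) - 23 ≡ 7. → (59, 7)
4G: (59, 7) + (29, 64). λ = (64 - 7)/(29 - 59) ≡ 57/37 mod 67. 37⁻¹ ≡ 29 (mod 67) since 37·29 = 1073 ≡ 1, so λ ≡ 45.
  x = λ² - 59 - 29 = 2025 - 88 ≡ 61; y = λ·(59 - 61) - 7 ≡ 37. → (61, 37)
5G: (61, 37) + (29, 64). λ = (64 - 37)/(29 - 61) ≡ 27/35 mod 67. 35⁻¹ ≡ 23 (mod 67) since 35·23 = 805 ≡ 1, so λ ≡ 18.
  x = λ² - 61 - 29 = 324 - 90 ≡ 33; y = λ·(61 - 33) - 37 ≡ 65. → (33, 65)
6G: (33, 65) + (29, 64). λ = (64 - 65)/(29 - 33) ≡ 66/63 mod 67. 63⁻¹ ≡ 50 (mod 67), so λ ≡ 17.
  x = λ² - 33 - 29 = 289 - 62 ≡ 26; y = λ·(33 - 26) - 65 ≡ 54. → (26, 54)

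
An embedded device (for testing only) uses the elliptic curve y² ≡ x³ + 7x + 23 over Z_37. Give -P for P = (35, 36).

(35, 1)

-(35, 36) = (35, -36 mod 37) = (35, 1).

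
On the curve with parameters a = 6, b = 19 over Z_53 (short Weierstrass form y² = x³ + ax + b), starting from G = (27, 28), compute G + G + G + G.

Double-and-add on 4 = (100)₂. Start with G = (27, 28) for the leading 1-bit.
double: tangent at (27, 28): λ = (3·27² + 6)/(2·28) ≡ 20/3. 3⁻¹ ≡ 18 (mod 53) since 3·18 = 54 ≡ 1, so λ ≡ 20·18 ≡ 42.
  x = λ² - 27 - 27 = 1764 - 54 ≡ 14; y = λ·(27 - 14) - 28 ≡ 41. → (14, 41)
double: tangent at (14, 41): λ = (3·14² + 6)/(2·41) ≡ 11/29. 29⁻¹ ≡ 11 (mod 53), so λ ≡ 11·11 ≡ 15.
  x = λ² - 14 - 14 = 225 - 28 ≡ 38; y = λ·(14 - 38) - 41 ≡ 23. → (38, 23)

(38, 23)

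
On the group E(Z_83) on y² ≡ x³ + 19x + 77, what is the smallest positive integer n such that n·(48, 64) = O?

3

2P: tangent at (48, 64): λ = (3·48² + 19)/(2·64) ≡ 42/45. 45⁻¹ ≡ 24 (mod 83), so λ ≡ 42·24 ≡ 12.
  x = λ² - 48 - 48 = 144 - 96 ≡ 48; y = λ·(48 - 48) - 64 ≡ 19. → (48, 19)
3P: (48, 19) + (48, 64): same x and y₁ ≡ -y₂, so the sum is O.
3P = O, so the order is 3.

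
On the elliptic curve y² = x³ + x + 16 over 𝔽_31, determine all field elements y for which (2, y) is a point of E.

none

x³ + 1x + 16 = 26 ≡ 26 (mod 31).
26 is a non-residue mod 31; no y exists.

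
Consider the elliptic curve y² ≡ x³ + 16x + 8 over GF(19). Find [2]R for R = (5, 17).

tangent at (5, 17): λ = (3·5² + 16)/(2·17) ≡ 15/15. 15⁻¹ ≡ 14 (mod 19), so λ ≡ 15·14 ≡ 1.
  x = λ² - 5 - 5 = 1 - 10 ≡ 10; y = λ·(5 - 10) - 17 ≡ 16. → (10, 16)

(10, 16)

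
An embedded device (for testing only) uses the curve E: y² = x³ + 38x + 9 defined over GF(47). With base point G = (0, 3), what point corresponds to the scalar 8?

(22, 42)

Repeated addition: build up to 8G.
2G: tangent at (0, 3): λ = (3·0² + 38)/(2·3) ≡ 38/6. 6⁻¹ ≡ 8 (mod 47) since 6·8 = 48 ≡ 1, so λ ≡ 38·8 ≡ 22.
  x = λ² - 0 - 0 = 484 - 0 ≡ 14; y = λ·(0 - 14) - 3 ≡ 18. → (14, 18)
3G: (14, 18) + (0, 3). λ = (3 - 18)/(0 - 14) ≡ 32/33 mod 47. 33⁻¹ ≡ 10 (mod 47), so λ ≡ 38.
  x = λ² - 14 - 0 = 1444 - 14 ≡ 20; y = λ·(14 - 20) - 18 ≡ 36. → (20, 36)
4G: (20, 36) + (0, 3). λ = (3 - 36)/(0 - 20) ≡ 14/27 mod 47. 27⁻¹ ≡ 7 (mod 47) since 27·7 = 189 ≡ 1, so λ ≡ 4.
  x = λ² - 20 - 0 = 16 - 20 ≡ 43; y = λ·(20 - 43) - 36 ≡ 13. → (43, 13)
5G: (43, 13) + (0, 3). λ = (3 - 13)/(0 - 43) ≡ 37/4 mod 47. 4⁻¹ ≡ 12 (mod 47), so λ ≡ 21.
  x = λ² - 43 - 0 = 441 - 43 ≡ 22; y = λ·(43 - 22) - 13 ≡ 5. → (22, 5)
6G: (22, 5) + (0, 3). λ = (3 - 5)/(0 - 22) ≡ 45/25 mod 47. 25⁻¹ ≡ 32 (mod 47), so λ ≡ 30.
  x = λ² - 22 - 0 = 900 - 22 ≡ 32; y = λ·(22 - 32) - 5 ≡ 24. → (32, 24)
7G: (32, 24) + (0, 3). λ = (3 - 24)/(0 - 32) ≡ 26/15 mod 47. 15⁻¹ ≡ 22 (mod 47), so λ ≡ 8.
  x = λ² - 32 - 0 = 64 - 32 ≡ 32; y = λ·(32 - 32) - 24 ≡ 23. → (32, 23)
8G: (32, 23) + (0, 3). λ = (3 - 23)/(0 - 32) ≡ 27/15 mod 47. 15⁻¹ ≡ 22 (mod 47), so λ ≡ 30.
  x = λ² - 32 - 0 = 900 - 32 ≡ 22; y = λ·(32 - 22) - 23 ≡ 42. → (22, 42)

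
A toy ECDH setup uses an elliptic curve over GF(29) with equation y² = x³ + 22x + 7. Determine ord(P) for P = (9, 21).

2P: tangent at (9, 21): λ = (3·9² + 22)/(2·21) ≡ 4/13. 13⁻¹ ≡ 9 (mod 29) since 13·9 = 117 ≡ 1, so λ ≡ 4·9 ≡ 7.
  x = λ² - 9 - 9 = 49 - 18 ≡ 2; y = λ·(9 - 2) - 21 ≡ 28. → (2, 28)
3P: (2, 28) + (9, 21). λ = (21 - 28)/(9 - 2) ≡ 22/7 mod 29. 7⁻¹ ≡ 25 (mod 29) since 7·25 = 175 ≡ 1, so λ ≡ 28.
  x = λ² - 2 - 9 = 784 - 11 ≡ 19; y = λ·(2 - 19) - 28 ≡ 18. → (19, 18)
4P: (19, 18) + (9, 21). λ = (21 - 18)/(9 - 19) ≡ 3/19 mod 29. 19⁻¹ ≡ 26 (mod 29), so λ ≡ 20.
  x = λ² - 19 - 9 = 400 - 28 ≡ 24; y = λ·(19 - 24) - 18 ≡ 27. → (24, 27)
5P: (24, 27) + (9, 21). λ = (21 - 27)/(9 - 24) ≡ 23/14 mod 29. 14⁻¹ ≡ 27 (mod 29) since 14·27 = 378 ≡ 1, so λ ≡ 12.
  x = λ² - 24 - 9 = 144 - 33 ≡ 24; y = λ·(24 - 24) - 27 ≡ 2. → (24, 2)
6P: (24, 2) + (9, 21). λ = (21 - 2)/(9 - 24) ≡ 19/14 mod 29. 14⁻¹ ≡ 27 (mod 29), so λ ≡ 20.
  x = λ² - 24 - 9 = 400 - 33 ≡ 19; y = λ·(24 - 19) - 2 ≡ 11. → (19, 11)
7P: (19, 11) + (9, 21). λ = (21 - 11)/(9 - 19) ≡ 10/19 mod 29. 19⁻¹ ≡ 26 (mod 29), so λ ≡ 28.
  x = λ² - 19 - 9 = 784 - 28 ≡ 2; y = λ·(19 - 2) - 11 ≡ 1. → (2, 1)
8P: (2, 1) + (9, 21). λ = (21 - 1)/(9 - 2) ≡ 20/7 mod 29. 7⁻¹ ≡ 25 (mod 29), so λ ≡ 7.
  x = λ² - 2 - 9 = 49 - 11 ≡ 9; y = λ·(2 - 9) - 1 ≡ 8. → (9, 8)
9P: (9, 8) + (9, 21): same x and y₁ ≡ -y₂, so the sum is O.
9P = O, so the order is 9.

9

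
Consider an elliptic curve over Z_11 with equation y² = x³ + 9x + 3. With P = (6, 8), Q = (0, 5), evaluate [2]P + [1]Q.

(6, 3)

First 2P:
Repeated addition: build up to 2P.
2P: tangent at (6, 8): λ = (3·6² + 9)/(2·8) ≡ 7/5. 5⁻¹ ≡ 9 (mod 11) since 5·9 = 45 ≡ 1, so λ ≡ 7·9 ≡ 8.
  x = λ² - 6 - 6 = 64 - 12 ≡ 8; y = λ·(6 - 8) - 8 ≡ 9. → (8, 9)
2P = (8, 9).
Finally 2P + Q:
(8, 9) + (0, 5). λ = (5 - 9)/(0 - 8) ≡ 7/3 mod 11. 3⁻¹ ≡ 4 (mod 11) since 3·4 = 12 ≡ 1, so λ ≡ 6.
  x = λ² - 8 - 0 = 36 - 8 ≡ 6; y = λ·(8 - 6) - 9 ≡ 3. → (6, 3)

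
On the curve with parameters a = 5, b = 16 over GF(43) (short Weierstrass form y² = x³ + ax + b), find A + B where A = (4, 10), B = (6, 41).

(4, 10) + (6, 41). λ = (41 - 10)/(6 - 4) ≡ 31/2 mod 43. 2⁻¹ ≡ 22 (mod 43), so λ ≡ 37.
  x = λ² - 4 - 6 = 1369 - 10 ≡ 26; y = λ·(4 - 26) - 10 ≡ 36. → (26, 36)

(26, 36)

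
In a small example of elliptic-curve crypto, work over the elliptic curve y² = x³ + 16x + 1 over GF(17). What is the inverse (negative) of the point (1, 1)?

(1, 16)

-(1, 1) = (1, -1 mod 17) = (1, 16).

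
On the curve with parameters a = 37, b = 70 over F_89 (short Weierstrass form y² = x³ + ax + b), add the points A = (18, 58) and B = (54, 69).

(39, 32)

(18, 58) + (54, 69). λ = (69 - 58)/(54 - 18) ≡ 11/36 mod 89. 36⁻¹ ≡ 47 (mod 89), so λ ≡ 72.
  x = λ² - 18 - 54 = 5184 - 72 ≡ 39; y = λ·(18 - 39) - 58 ≡ 32. → (39, 32)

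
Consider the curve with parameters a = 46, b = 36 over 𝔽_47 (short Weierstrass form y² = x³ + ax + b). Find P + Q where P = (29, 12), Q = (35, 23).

(29, 12) + (35, 23). λ = (23 - 12)/(35 - 29) ≡ 11/6 mod 47. 6⁻¹ ≡ 8 (mod 47), so λ ≡ 41.
  x = λ² - 29 - 35 = 1681 - 64 ≡ 19; y = λ·(29 - 19) - 12 ≡ 22. → (19, 22)

(19, 22)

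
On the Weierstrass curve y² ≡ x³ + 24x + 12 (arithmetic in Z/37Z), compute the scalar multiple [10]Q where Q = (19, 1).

(0, 7)

Double-and-add on 10 = (1010)₂. Start with Q = (19, 1) for the leading 1-bit.
double: tangent at (19, 1): λ = (3·19² + 24)/(2·1) ≡ 34/2. 2⁻¹ ≡ 19 (mod 37) since 2·19 = 38 ≡ 1, so λ ≡ 34·19 ≡ 17.
  x = λ² - 19 - 19 = 289 - 38 ≡ 29; y = λ·(19 - 29) - 1 ≡ 14. → (29, 14)
double: tangent at (29, 14): λ = (3·29² + 24)/(2·14) ≡ 31/28. 28⁻¹ ≡ 4 (mod 37) since 28·4 = 112 ≡ 1, so λ ≡ 31·4 ≡ 13.
  x = λ² - 29 - 29 = 169 - 58 ≡ 0; y = λ·(29 - 0) - 14 ≡ 30. → (0, 30)
add Q: (0, 30) + (19, 1). λ = (1 - 30)/(19 - 0) ≡ 8/19 mod 37. 19⁻¹ ≡ 2 (mod 37), so λ ≡ 16.
  x = λ² - 0 - 19 = 256 - 19 ≡ 15; y = λ·(0 - 15) - 30 ≡ 26. → (15, 26)
double: tangent at (15, 26): λ = (3·15² + 24)/(2·26) ≡ 33/15. 15⁻¹ ≡ 5 (mod 37) since 15·5 = 75 ≡ 1, so λ ≡ 33·5 ≡ 17.
  x = λ² - 15 - 15 = 289 - 30 ≡ 0; y = λ·(15 - 0) - 26 ≡ 7. → (0, 7)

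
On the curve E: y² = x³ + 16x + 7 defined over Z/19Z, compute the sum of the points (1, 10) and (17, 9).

(1, 10) + (17, 9). λ = (9 - 10)/(17 - 1) ≡ 18/16 mod 19. 16⁻¹ ≡ 6 (mod 19) since 16·6 = 96 ≡ 1, so λ ≡ 13.
  x = λ² - 1 - 17 = 169 - 18 ≡ 18; y = λ·(1 - 18) - 10 ≡ 16. → (18, 16)

(18, 16)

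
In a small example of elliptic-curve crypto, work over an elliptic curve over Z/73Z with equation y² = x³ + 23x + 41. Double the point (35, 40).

(53, 66)

tangent at (35, 40): λ = (3·35² + 23)/(2·40) ≡ 48/7. 7⁻¹ ≡ 21 (mod 73), so λ ≡ 48·21 ≡ 59.
  x = λ² - 35 - 35 = 3481 - 70 ≡ 53; y = λ·(35 - 53) - 40 ≡ 66. → (53, 66)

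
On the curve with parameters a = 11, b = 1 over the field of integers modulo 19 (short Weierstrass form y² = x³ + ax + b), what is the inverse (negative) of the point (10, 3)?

-(10, 3) = (10, -3 mod 19) = (10, 16).

(10, 16)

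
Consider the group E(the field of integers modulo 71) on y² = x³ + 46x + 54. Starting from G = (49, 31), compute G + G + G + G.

(55, 60)

Repeated addition: build up to 4G.
2G: tangent at (49, 31): λ = (3·49² + 46)/(2·31) ≡ 7/62. 62⁻¹ ≡ 63 (mod 71), so λ ≡ 7·63 ≡ 15.
  x = λ² - 49 - 49 = 225 - 98 ≡ 56; y = λ·(49 - 56) - 31 ≡ 6. → (56, 6)
3G: (56, 6) + (49, 31). λ = (31 - 6)/(49 - 56) ≡ 25/64 mod 71. 64⁻¹ ≡ 10 (mod 71), so λ ≡ 37.
  x = λ² - 56 - 49 = 1369 - 105 ≡ 57; y = λ·(56 - 57) - 6 ≡ 28. → (57, 28)
4G: (57, 28) + (49, 31). λ = (31 - 28)/(49 - 57) ≡ 3/63 mod 71. 63⁻¹ ≡ 62 (mod 71) since 63·62 = 3906 ≡ 1, so λ ≡ 44.
  x = λ² - 57 - 49 = 1936 - 106 ≡ 55; y = λ·(57 - 55) - 28 ≡ 60. → (55, 60)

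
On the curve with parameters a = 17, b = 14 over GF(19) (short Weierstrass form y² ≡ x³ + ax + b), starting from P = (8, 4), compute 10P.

(3, 4)

Repeated addition: build up to 10P.
2P: tangent at (8, 4): λ = (3·8² + 17)/(2·4) ≡ 0/8. 8⁻¹ ≡ 12 (mod 19), so λ ≡ 0·12 ≡ 0.
  x = λ² - 8 - 8 = 0 - 16 ≡ 3; y = λ·(8 - 3) - 4 ≡ 15. → (3, 15)
3P: (3, 15) + (8, 4). λ = (4 - 15)/(8 - 3) ≡ 8/5 mod 19. 5⁻¹ ≡ 4 (mod 19), so λ ≡ 13.
  x = λ² - 3 - 8 = 169 - 11 ≡ 6; y = λ·(3 - 6) - 15 ≡ 3. → (6, 3)
4P: (6, 3) + (8, 4). λ = (4 - 3)/(8 - 6) ≡ 1/2 mod 19. 2⁻¹ ≡ 10 (mod 19) since 2·10 = 20 ≡ 1, so λ ≡ 10.
  x = λ² - 6 - 8 = 100 - 14 ≡ 10; y = λ·(6 - 10) - 3 ≡ 14. → (10, 14)
5P: (10, 14) + (8, 4). λ = (4 - 14)/(8 - 10) ≡ 9/17 mod 19. 17⁻¹ ≡ 9 (mod 19), so λ ≡ 5.
  x = λ² - 10 - 8 = 25 - 18 ≡ 7; y = λ·(10 - 7) - 14 ≡ 1. → (7, 1)
6P: (7, 1) + (8, 4). λ = (4 - 1)/(8 - 7) ≡ 3/1 mod 19. 1⁻¹ ≡ 1 (mod 19), so λ ≡ 3.
  x = λ² - 7 - 8 = 9 - 15 ≡ 13; y = λ·(7 - 13) - 1 ≡ 0. → (13, 0)
7P: (13, 0) + (8, 4). λ = (4 - 0)/(8 - 13) ≡ 4/14 mod 19. 14⁻¹ ≡ 15 (mod 19), so λ ≡ 3.
  x = λ² - 13 - 8 = 9 - 21 ≡ 7; y = λ·(13 - 7) - 0 ≡ 18. → (7, 18)
8P: (7, 18) + (8, 4). λ = (4 - 18)/(8 - 7) ≡ 5/1 mod 19. 1⁻¹ ≡ 1 (mod 19), so λ ≡ 5.
  x = λ² - 7 - 8 = 25 - 15 ≡ 10; y = λ·(7 - 10) - 18 ≡ 5. → (10, 5)
9P: (10, 5) + (8, 4). λ = (4 - 5)/(8 - 10) ≡ 18/17 mod 19. 17⁻¹ ≡ 9 (mod 19), so λ ≡ 10.
  x = λ² - 10 - 8 = 100 - 18 ≡ 6; y = λ·(10 - 6) - 5 ≡ 16. → (6, 16)
10P: (6, 16) + (8, 4). λ = (4 - 16)/(8 - 6) ≡ 7/2 mod 19. 2⁻¹ ≡ 10 (mod 19), so λ ≡ 13.
  x = λ² - 6 - 8 = 169 - 14 ≡ 3; y = λ·(6 - 3) - 16 ≡ 4. → (3, 4)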